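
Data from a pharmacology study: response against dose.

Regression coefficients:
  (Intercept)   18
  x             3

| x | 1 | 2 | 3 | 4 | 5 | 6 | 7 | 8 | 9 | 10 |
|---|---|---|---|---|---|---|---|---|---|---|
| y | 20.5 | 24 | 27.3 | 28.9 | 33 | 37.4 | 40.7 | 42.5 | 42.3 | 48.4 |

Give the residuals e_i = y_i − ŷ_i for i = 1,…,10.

-0.5, 0, 0.3, -1.1, 0, 1.4, 1.7, 0.5, -2.7, 0.4

x=1: ŷ = 18 + 3·1 = 21; e = 20.5 − 21 = -0.5
x=2: ŷ = 18 + 3·2 = 24; e = 24 − 24 = 0
x=3: ŷ = 18 + 3·3 = 27; e = 27.3 − 27 = 0.3
x=4: ŷ = 18 + 3·4 = 30; e = 28.9 − 30 = -1.1
x=5: ŷ = 18 + 3·5 = 33; e = 33 − 33 = 0
x=6: ŷ = 18 + 3·6 = 36; e = 37.4 − 36 = 1.4
x=7: ŷ = 18 + 3·7 = 39; e = 40.7 − 39 = 1.7
x=8: ŷ = 18 + 3·8 = 42; e = 42.5 − 42 = 0.5
x=9: ŷ = 18 + 3·9 = 45; e = 42.3 − 45 = -2.7
x=10: ŷ = 18 + 3·10 = 48; e = 48.4 − 48 = 0.4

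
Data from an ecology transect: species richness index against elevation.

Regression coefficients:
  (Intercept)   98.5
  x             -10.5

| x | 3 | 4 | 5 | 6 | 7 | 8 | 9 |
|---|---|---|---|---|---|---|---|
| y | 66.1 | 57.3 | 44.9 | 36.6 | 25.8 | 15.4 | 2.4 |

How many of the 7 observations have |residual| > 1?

3

x=3: ŷ = 98.5 − 10.5·3 = 67; e = 66.1 − 67 = -0.9
x=4: ŷ = 98.5 − 10.5·4 = 56.5; e = 57.3 − 56.5 = 0.8
x=5: ŷ = 98.5 − 10.5·5 = 46; e = 44.9 − 46 = -1.1
x=6: ŷ = 98.5 − 10.5·6 = 35.5; e = 36.6 − 35.5 = 1.1
x=7: ŷ = 98.5 − 10.5·7 = 25; e = 25.8 − 25 = 0.8
x=8: ŷ = 98.5 − 10.5·8 = 14.5; e = 15.4 − 14.5 = 0.9
x=9: ŷ = 98.5 − 10.5·9 = 4; e = 2.4 − 4 = -1.6
|e| > 1: x=5 (|e|=1.1), x=6 (|e|=1.1), x=9 (|e|=1.6) → 3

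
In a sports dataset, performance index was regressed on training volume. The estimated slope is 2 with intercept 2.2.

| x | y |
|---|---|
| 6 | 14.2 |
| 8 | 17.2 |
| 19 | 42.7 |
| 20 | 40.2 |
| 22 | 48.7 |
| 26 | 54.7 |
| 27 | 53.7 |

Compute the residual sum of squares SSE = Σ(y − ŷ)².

SSE = 24

x=6: ŷ = 2.2 + 2·6 = 14.2; e = 14.2 − 14.2 = 0
x=8: ŷ = 2.2 + 2·8 = 18.2; e = 17.2 − 18.2 = -1
x=19: ŷ = 2.2 + 2·19 = 40.2; e = 42.7 − 40.2 = 2.5
x=20: ŷ = 2.2 + 2·20 = 42.2; e = 40.2 − 42.2 = -2
x=22: ŷ = 2.2 + 2·22 = 46.2; e = 48.7 − 46.2 = 2.5
x=26: ŷ = 2.2 + 2·26 = 54.2; e = 54.7 − 54.2 = 0.5
x=27: ŷ = 2.2 + 2·27 = 56.2; e = 53.7 − 56.2 = -2.5
SSE = 0 + 1 + 6.25 + 4 + 6.25 + 0.25 + 6.25 = 24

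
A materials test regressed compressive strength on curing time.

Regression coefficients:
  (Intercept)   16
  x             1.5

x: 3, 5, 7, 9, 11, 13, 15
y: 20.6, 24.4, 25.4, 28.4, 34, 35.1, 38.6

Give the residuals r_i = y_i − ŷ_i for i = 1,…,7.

0.1, 0.9, -1.1, -1.1, 1.5, -0.4, 0.1

x=3: ŷ = 16 + 1.5·3 = 20.5; r = 20.6 − 20.5 = 0.1
x=5: ŷ = 16 + 1.5·5 = 23.5; r = 24.4 − 23.5 = 0.9
x=7: ŷ = 16 + 1.5·7 = 26.5; r = 25.4 − 26.5 = -1.1
x=9: ŷ = 16 + 1.5·9 = 29.5; r = 28.4 − 29.5 = -1.1
x=11: ŷ = 16 + 1.5·11 = 32.5; r = 34 − 32.5 = 1.5
x=13: ŷ = 16 + 1.5·13 = 35.5; r = 35.1 − 35.5 = -0.4
x=15: ŷ = 16 + 1.5·15 = 38.5; r = 38.6 − 38.5 = 0.1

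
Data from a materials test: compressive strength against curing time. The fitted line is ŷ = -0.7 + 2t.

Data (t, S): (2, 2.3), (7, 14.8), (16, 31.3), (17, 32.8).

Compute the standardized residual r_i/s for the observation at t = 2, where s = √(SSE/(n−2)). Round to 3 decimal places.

t=2: ŷ = -0.7 + 2·2 = 3.3; r = 2.3 − 3.3 = -1
t=7: ŷ = -0.7 + 2·7 = 13.3; r = 14.8 − 13.3 = 1.5
t=16: ŷ = -0.7 + 2·16 = 31.3; r = 31.3 − 31.3 = 0
t=17: ŷ = -0.7 + 2·17 = 33.3; r = 32.8 − 33.3 = -0.5
SSE = 1 + 2.25 + 0 + 0.25 = 3.5
s = √(3.5/2) = 1.32288
r/s = -1 / 1.32288 = -0.756

-0.756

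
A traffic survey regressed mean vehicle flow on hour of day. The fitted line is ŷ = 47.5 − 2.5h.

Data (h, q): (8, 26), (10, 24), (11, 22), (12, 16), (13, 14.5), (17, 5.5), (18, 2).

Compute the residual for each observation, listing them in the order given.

-1.5, 1.5, 2, -1.5, -0.5, 0.5, -0.5

h=8: ŷ = 47.5 − 2.5·8 = 27.5; e = 26 − 27.5 = -1.5
h=10: ŷ = 47.5 − 2.5·10 = 22.5; e = 24 − 22.5 = 1.5
h=11: ŷ = 47.5 − 2.5·11 = 20; e = 22 − 20 = 2
h=12: ŷ = 47.5 − 2.5·12 = 17.5; e = 16 − 17.5 = -1.5
h=13: ŷ = 47.5 − 2.5·13 = 15; e = 14.5 − 15 = -0.5
h=17: ŷ = 47.5 − 2.5·17 = 5; e = 5.5 − 5 = 0.5
h=18: ŷ = 47.5 − 2.5·18 = 2.5; e = 2 − 2.5 = -0.5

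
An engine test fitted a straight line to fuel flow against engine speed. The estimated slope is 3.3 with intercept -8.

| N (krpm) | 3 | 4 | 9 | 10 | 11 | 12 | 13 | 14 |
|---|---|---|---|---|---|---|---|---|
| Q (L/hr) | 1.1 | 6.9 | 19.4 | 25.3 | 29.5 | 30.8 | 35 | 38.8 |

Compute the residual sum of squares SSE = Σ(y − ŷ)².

SSE = 11.36

N=3: ŷ = -8 + 3.3·3 = 1.9; e = 1.1 − 1.9 = -0.8
N=4: ŷ = -8 + 3.3·4 = 5.2; e = 6.9 − 5.2 = 1.7
N=9: ŷ = -8 + 3.3·9 = 21.7; e = 19.4 − 21.7 = -2.3
N=10: ŷ = -8 + 3.3·10 = 25; e = 25.3 − 25 = 0.3
N=11: ŷ = -8 + 3.3·11 = 28.3; e = 29.5 − 28.3 = 1.2
N=12: ŷ = -8 + 3.3·12 = 31.6; e = 30.8 − 31.6 = -0.8
N=13: ŷ = -8 + 3.3·13 = 34.9; e = 35 − 34.9 = 0.1
N=14: ŷ = -8 + 3.3·14 = 38.2; e = 38.8 − 38.2 = 0.6
SSE = 0.64 + 2.89 + 5.29 + 0.09 + 1.44 + 0.64 + 0.01 + 0.36 = 11.36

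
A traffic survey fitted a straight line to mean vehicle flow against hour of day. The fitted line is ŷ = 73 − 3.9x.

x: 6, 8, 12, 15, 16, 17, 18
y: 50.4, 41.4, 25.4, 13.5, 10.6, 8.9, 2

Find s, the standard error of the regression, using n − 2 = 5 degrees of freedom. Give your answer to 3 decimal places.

s = 1.259

x=6: ŷ = 73 − 3.9·6 = 49.6; e = 50.4 − 49.6 = 0.8
x=8: ŷ = 73 − 3.9·8 = 41.8; e = 41.4 − 41.8 = -0.4
x=12: ŷ = 73 − 3.9·12 = 26.2; e = 25.4 − 26.2 = -0.8
x=15: ŷ = 73 − 3.9·15 = 14.5; e = 13.5 − 14.5 = -1
x=16: ŷ = 73 − 3.9·16 = 10.6; e = 10.6 − 10.6 = 0
x=17: ŷ = 73 − 3.9·17 = 6.7; e = 8.9 − 6.7 = 2.2
x=18: ŷ = 73 − 3.9·18 = 2.8; e = 2 − 2.8 = -0.8
SSE = 0.64 + 0.16 + 0.64 + 1 + 0 + 4.84 + 0.64 = 7.92
s = √(7.92/5) = √1.584 ≈ 1.259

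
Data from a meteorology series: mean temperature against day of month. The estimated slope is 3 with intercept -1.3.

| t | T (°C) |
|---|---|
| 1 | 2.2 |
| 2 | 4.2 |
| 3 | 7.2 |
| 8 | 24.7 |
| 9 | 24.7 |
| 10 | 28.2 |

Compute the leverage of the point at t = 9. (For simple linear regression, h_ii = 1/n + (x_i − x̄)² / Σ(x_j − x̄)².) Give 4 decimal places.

t̄ = (1 + 2 + 3 + 8 + 9 + 10)/6 = 5.5
Σ(t − t̄)² = 20.25 + 12.25 + 6.25 + 6.25 + 12.25 + 20.25 = 77.5
h = 1/6 + (3.5)²/77.5 = 0.166667 + 0.158065 = 0.3247

h = 0.3247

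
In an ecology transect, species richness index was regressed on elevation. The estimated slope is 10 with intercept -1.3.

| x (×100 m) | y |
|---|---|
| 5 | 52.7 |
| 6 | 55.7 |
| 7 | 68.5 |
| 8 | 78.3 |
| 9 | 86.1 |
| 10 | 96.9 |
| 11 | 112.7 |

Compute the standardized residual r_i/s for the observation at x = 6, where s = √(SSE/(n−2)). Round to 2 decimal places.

x=5: ŷ = -1.3 + 10·5 = 48.7; r = 52.7 − 48.7 = 4
x=6: ŷ = -1.3 + 10·6 = 58.7; r = 55.7 − 58.7 = -3
x=7: ŷ = -1.3 + 10·7 = 68.7; r = 68.5 − 68.7 = -0.2
x=8: ŷ = -1.3 + 10·8 = 78.7; r = 78.3 − 78.7 = -0.4
x=9: ŷ = -1.3 + 10·9 = 88.7; r = 86.1 − 88.7 = -2.6
x=10: ŷ = -1.3 + 10·10 = 98.7; r = 96.9 − 98.7 = -1.8
x=11: ŷ = -1.3 + 10·11 = 108.7; r = 112.7 − 108.7 = 4
SSE = 16 + 9 + 0.04 + 0.16 + 6.76 + 3.24 + 16 = 51.2
s = √(51.2/5) = 3.2
r/s = -3 / 3.2 = -0.94

-0.94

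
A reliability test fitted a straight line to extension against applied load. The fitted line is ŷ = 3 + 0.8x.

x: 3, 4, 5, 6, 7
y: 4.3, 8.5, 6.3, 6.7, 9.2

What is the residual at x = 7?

e = 0.6

ŷ = 3 + 0.8·7 = 8.6
e = 9.2 − 8.6 = 0.6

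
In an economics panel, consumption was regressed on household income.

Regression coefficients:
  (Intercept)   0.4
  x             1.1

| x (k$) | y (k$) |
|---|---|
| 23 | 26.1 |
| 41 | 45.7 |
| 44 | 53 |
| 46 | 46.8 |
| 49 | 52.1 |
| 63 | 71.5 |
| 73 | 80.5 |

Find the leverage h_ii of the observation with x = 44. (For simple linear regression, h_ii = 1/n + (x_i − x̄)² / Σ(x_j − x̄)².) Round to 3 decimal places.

h = 0.156

x̄ = (23 + 41 + 44 + 46 + 49 + 63 + 73)/7 = 48.4286
Σ(x − x̄)² = 646.612 + 55.1837 + 19.6122 + 5.89796 + 0.326531 + 212.327 + 603.755 = 1543.71
h = 1/7 + (-4.42857)²/1543.71 = 0.142857 + 0.0127046 = 0.156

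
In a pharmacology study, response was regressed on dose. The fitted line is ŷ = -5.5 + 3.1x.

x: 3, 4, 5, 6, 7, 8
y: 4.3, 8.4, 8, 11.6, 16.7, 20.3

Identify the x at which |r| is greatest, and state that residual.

x = 5, r = -2

x=3: ŷ = -5.5 + 3.1·3 = 3.8; r = 4.3 − 3.8 = 0.5
x=4: ŷ = -5.5 + 3.1·4 = 6.9; r = 8.4 − 6.9 = 1.5
x=5: ŷ = -5.5 + 3.1·5 = 10; r = 8 − 10 = -2
x=6: ŷ = -5.5 + 3.1·6 = 13.1; r = 11.6 − 13.1 = -1.5
x=7: ŷ = -5.5 + 3.1·7 = 16.2; r = 16.7 − 16.2 = 0.5
x=8: ŷ = -5.5 + 3.1·8 = 19.3; r = 20.3 − 19.3 = 1
Largest |r| is 2 at x = 5, residual -2.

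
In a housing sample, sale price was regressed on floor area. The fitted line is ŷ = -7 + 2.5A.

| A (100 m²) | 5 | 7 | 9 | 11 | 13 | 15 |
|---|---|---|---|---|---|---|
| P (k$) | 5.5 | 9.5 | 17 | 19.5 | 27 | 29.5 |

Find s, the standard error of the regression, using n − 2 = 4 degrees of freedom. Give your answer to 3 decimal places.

A=5: ŷ = -7 + 2.5·5 = 5.5; e = 5.5 − 5.5 = 0
A=7: ŷ = -7 + 2.5·7 = 10.5; e = 9.5 − 10.5 = -1
A=9: ŷ = -7 + 2.5·9 = 15.5; e = 17 − 15.5 = 1.5
A=11: ŷ = -7 + 2.5·11 = 20.5; e = 19.5 − 20.5 = -1
A=13: ŷ = -7 + 2.5·13 = 25.5; e = 27 − 25.5 = 1.5
A=15: ŷ = -7 + 2.5·15 = 30.5; e = 29.5 − 30.5 = -1
SSE = 0 + 1 + 2.25 + 1 + 2.25 + 1 = 7.5
s = √(7.5/4) = √1.875 ≈ 1.369

s = 1.369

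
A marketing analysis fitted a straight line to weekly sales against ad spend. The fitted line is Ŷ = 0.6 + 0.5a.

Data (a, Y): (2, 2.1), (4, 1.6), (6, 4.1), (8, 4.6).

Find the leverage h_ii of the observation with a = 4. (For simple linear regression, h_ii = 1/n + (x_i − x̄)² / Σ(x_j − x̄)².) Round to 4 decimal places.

h = 0.3000

ā = (2 + 4 + 6 + 8)/4 = 5
Σ(a − ā)² = 9 + 1 + 1 + 9 = 20
h = 1/4 + (-1)²/20 = 0.25 + 0.05 = 0.3000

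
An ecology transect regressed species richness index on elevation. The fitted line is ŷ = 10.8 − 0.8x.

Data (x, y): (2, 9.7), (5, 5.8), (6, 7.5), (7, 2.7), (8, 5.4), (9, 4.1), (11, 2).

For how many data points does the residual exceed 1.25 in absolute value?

x=2: ŷ = 10.8 − 0.8·2 = 9.2; e = 9.7 − 9.2 = 0.5
x=5: ŷ = 10.8 − 0.8·5 = 6.8; e = 5.8 − 6.8 = -1
x=6: ŷ = 10.8 − 0.8·6 = 6; e = 7.5 − 6 = 1.5
x=7: ŷ = 10.8 − 0.8·7 = 5.2; e = 2.7 − 5.2 = -2.5
x=8: ŷ = 10.8 − 0.8·8 = 4.4; e = 5.4 − 4.4 = 1
x=9: ŷ = 10.8 − 0.8·9 = 3.6; e = 4.1 − 3.6 = 0.5
x=11: ŷ = 10.8 − 0.8·11 = 2; e = 2 − 2 = 0
|e| > 1.25: x=6 (|e|=1.5), x=7 (|e|=2.5) → 2

2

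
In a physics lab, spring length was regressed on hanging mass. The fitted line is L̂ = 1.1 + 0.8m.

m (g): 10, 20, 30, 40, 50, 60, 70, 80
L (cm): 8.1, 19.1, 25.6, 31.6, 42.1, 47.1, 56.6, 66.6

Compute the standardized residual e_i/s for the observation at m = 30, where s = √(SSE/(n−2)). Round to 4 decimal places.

m=10: L̂ = 1.1 + 0.8·10 = 9.1; e = 8.1 − 9.1 = -1
m=20: L̂ = 1.1 + 0.8·20 = 17.1; e = 19.1 − 17.1 = 2
m=30: L̂ = 1.1 + 0.8·30 = 25.1; e = 25.6 − 25.1 = 0.5
m=40: L̂ = 1.1 + 0.8·40 = 33.1; e = 31.6 − 33.1 = -1.5
m=50: L̂ = 1.1 + 0.8·50 = 41.1; e = 42.1 − 41.1 = 1
m=60: L̂ = 1.1 + 0.8·60 = 49.1; e = 47.1 − 49.1 = -2
m=70: L̂ = 1.1 + 0.8·70 = 57.1; e = 56.6 − 57.1 = -0.5
m=80: L̂ = 1.1 + 0.8·80 = 65.1; e = 66.6 − 65.1 = 1.5
SSE = 1 + 4 + 0.25 + 2.25 + 1 + 4 + 0.25 + 2.25 = 15
s = √(15/6) = 1.58114
e/s = 0.5 / 1.58114 = 0.3162

0.3162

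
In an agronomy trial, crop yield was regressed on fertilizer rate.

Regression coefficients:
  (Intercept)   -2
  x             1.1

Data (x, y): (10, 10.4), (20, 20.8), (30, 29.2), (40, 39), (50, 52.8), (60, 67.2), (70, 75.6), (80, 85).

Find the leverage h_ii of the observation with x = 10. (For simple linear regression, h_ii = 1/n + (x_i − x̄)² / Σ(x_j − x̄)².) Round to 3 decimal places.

x̄ = (10 + 20 + 30 + 40 + 50 + 60 + 70 + 80)/8 = 45
Σ(x − x̄)² = 1225 + 625 + 225 + 25 + 25 + 225 + 625 + 1225 = 4200
h = 1/8 + (-35)²/4200 = 0.125 + 0.291667 = 0.417

h = 0.417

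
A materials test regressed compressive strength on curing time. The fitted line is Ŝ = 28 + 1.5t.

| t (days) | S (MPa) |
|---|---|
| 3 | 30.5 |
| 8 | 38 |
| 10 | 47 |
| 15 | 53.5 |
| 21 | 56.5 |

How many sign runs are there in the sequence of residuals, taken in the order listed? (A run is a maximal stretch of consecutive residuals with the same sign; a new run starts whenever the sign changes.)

t=3: Ŝ = 28 + 1.5·3 = 32.5; e = 30.5 − 32.5 = -2
t=8: Ŝ = 28 + 1.5·8 = 40; e = 38 − 40 = -2
t=10: Ŝ = 28 + 1.5·10 = 43; e = 47 − 43 = 4
t=15: Ŝ = 28 + 1.5·15 = 50.5; e = 53.5 − 50.5 = 3
t=21: Ŝ = 28 + 1.5·21 = 59.5; e = 56.5 − 59.5 = -3
Signs: − − + + −
Runs: −×2, +×2, −×1 → 3

3 runs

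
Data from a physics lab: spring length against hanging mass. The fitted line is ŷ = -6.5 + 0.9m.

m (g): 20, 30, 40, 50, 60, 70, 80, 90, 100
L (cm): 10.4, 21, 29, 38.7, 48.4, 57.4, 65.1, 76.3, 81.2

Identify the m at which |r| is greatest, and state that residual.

m = 100, r = -2.3

m=20: ŷ = -6.5 + 0.9·20 = 11.5; r = 10.4 − 11.5 = -1.1
m=30: ŷ = -6.5 + 0.9·30 = 20.5; r = 21 − 20.5 = 0.5
m=40: ŷ = -6.5 + 0.9·40 = 29.5; r = 29 − 29.5 = -0.5
m=50: ŷ = -6.5 + 0.9·50 = 38.5; r = 38.7 − 38.5 = 0.2
m=60: ŷ = -6.5 + 0.9·60 = 47.5; r = 48.4 − 47.5 = 0.9
m=70: ŷ = -6.5 + 0.9·70 = 56.5; r = 57.4 − 56.5 = 0.9
m=80: ŷ = -6.5 + 0.9·80 = 65.5; r = 65.1 − 65.5 = -0.4
m=90: ŷ = -6.5 + 0.9·90 = 74.5; r = 76.3 − 74.5 = 1.8
m=100: ŷ = -6.5 + 0.9·100 = 83.5; r = 81.2 − 83.5 = -2.3
Largest |r| is 2.3 at m = 100, residual -2.3.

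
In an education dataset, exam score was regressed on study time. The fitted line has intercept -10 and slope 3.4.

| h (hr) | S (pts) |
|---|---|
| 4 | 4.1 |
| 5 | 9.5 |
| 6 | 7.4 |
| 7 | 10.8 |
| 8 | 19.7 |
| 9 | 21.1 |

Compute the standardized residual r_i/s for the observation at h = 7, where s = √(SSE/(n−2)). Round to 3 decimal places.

-1.078

h=4: ŷ = -10 + 3.4·4 = 3.6; r = 4.1 − 3.6 = 0.5
h=5: ŷ = -10 + 3.4·5 = 7; r = 9.5 − 7 = 2.5
h=6: ŷ = -10 + 3.4·6 = 10.4; r = 7.4 − 10.4 = -3
h=7: ŷ = -10 + 3.4·7 = 13.8; r = 10.8 − 13.8 = -3
h=8: ŷ = -10 + 3.4·8 = 17.2; r = 19.7 − 17.2 = 2.5
h=9: ŷ = -10 + 3.4·9 = 20.6; r = 21.1 − 20.6 = 0.5
SSE = 0.25 + 6.25 + 9 + 9 + 6.25 + 0.25 = 31
s = √(31/4) = 2.78388
r/s = -3 / 2.78388 = -1.078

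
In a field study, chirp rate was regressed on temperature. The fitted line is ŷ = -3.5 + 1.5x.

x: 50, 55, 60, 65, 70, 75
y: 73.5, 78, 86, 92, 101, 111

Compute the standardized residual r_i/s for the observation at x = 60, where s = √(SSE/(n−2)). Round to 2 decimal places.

x=50: ŷ = -3.5 + 1.5·50 = 71.5; r = 73.5 − 71.5 = 2
x=55: ŷ = -3.5 + 1.5·55 = 79; r = 78 − 79 = -1
x=60: ŷ = -3.5 + 1.5·60 = 86.5; r = 86 − 86.5 = -0.5
x=65: ŷ = -3.5 + 1.5·65 = 94; r = 92 − 94 = -2
x=70: ŷ = -3.5 + 1.5·70 = 101.5; r = 101 − 101.5 = -0.5
x=75: ŷ = -3.5 + 1.5·75 = 109; r = 111 − 109 = 2
SSE = 4 + 1 + 0.25 + 4 + 0.25 + 4 = 13.5
s = √(13.5/4) = 1.83712
r/s = -0.5 / 1.83712 = -0.27

-0.27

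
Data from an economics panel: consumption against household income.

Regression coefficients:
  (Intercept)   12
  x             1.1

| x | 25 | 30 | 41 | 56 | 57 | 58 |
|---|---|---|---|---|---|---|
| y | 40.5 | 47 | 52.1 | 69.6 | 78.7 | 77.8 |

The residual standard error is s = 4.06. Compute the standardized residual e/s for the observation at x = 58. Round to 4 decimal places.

ŷ = 12 + 1.1·58 = 75.8
e = 77.8 − 75.8 = 2
e/s = 2 / 4.06 = 0.4926

0.4926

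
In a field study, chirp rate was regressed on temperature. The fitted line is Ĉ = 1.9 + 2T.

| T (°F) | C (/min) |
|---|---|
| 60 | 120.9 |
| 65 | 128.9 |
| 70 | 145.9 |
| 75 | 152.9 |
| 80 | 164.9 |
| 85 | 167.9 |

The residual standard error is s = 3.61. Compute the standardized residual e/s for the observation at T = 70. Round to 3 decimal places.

Ĉ = 1.9 + 2·70 = 141.9
e = 145.9 − 141.9 = 4
e/s = 4 / 3.61 = 1.108

1.108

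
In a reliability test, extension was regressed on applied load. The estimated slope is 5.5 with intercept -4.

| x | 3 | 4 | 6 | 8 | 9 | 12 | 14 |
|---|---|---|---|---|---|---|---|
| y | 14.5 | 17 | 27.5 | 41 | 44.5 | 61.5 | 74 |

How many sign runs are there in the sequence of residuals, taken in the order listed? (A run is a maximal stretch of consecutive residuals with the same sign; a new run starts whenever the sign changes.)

x=3: ŷ = -4 + 5.5·3 = 12.5; r = 14.5 − 12.5 = 2
x=4: ŷ = -4 + 5.5·4 = 18; r = 17 − 18 = -1
x=6: ŷ = -4 + 5.5·6 = 29; r = 27.5 − 29 = -1.5
x=8: ŷ = -4 + 5.5·8 = 40; r = 41 − 40 = 1
x=9: ŷ = -4 + 5.5·9 = 45.5; r = 44.5 − 45.5 = -1
x=12: ŷ = -4 + 5.5·12 = 62; r = 61.5 − 62 = -0.5
x=14: ŷ = -4 + 5.5·14 = 73; r = 74 − 73 = 1
Signs: + − − + − − +
Runs: +×1, −×2, +×1, −×2, +×1 → 5

5 runs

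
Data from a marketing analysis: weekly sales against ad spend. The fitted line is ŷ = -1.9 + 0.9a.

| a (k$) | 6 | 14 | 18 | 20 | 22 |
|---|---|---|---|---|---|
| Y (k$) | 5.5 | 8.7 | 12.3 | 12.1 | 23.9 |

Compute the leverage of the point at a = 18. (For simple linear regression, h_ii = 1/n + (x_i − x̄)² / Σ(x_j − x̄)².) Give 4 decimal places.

h = 0.2250

ā = (6 + 14 + 18 + 20 + 22)/5 = 16
Σ(a − ā)² = 100 + 4 + 4 + 16 + 36 = 160
h = 1/5 + (2)²/160 = 0.2 + 0.025 = 0.2250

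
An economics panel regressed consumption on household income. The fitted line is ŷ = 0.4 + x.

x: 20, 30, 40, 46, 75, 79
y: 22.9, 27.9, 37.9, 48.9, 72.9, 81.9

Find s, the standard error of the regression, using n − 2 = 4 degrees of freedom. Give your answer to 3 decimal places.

x=20: ŷ = 0.4 + 20 = 20.4; e = 22.9 − 20.4 = 2.5
x=30: ŷ = 0.4 + 30 = 30.4; e = 27.9 − 30.4 = -2.5
x=40: ŷ = 0.4 + 40 = 40.4; e = 37.9 − 40.4 = -2.5
x=46: ŷ = 0.4 + 46 = 46.4; e = 48.9 − 46.4 = 2.5
x=75: ŷ = 0.4 + 75 = 75.4; e = 72.9 − 75.4 = -2.5
x=79: ŷ = 0.4 + 79 = 79.4; e = 81.9 − 79.4 = 2.5
SSE = 6.25 + 6.25 + 6.25 + 6.25 + 6.25 + 6.25 = 37.5
s = √(37.5/4) = √9.375 ≈ 3.062

s = 3.062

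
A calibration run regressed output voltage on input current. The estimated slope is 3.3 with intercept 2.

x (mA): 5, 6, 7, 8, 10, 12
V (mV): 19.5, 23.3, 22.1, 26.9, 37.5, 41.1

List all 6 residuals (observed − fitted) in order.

1, 1.5, -3, -1.5, 2.5, -0.5

x=5: ŷ = 2 + 3.3·5 = 18.5; e = 19.5 − 18.5 = 1
x=6: ŷ = 2 + 3.3·6 = 21.8; e = 23.3 − 21.8 = 1.5
x=7: ŷ = 2 + 3.3·7 = 25.1; e = 22.1 − 25.1 = -3
x=8: ŷ = 2 + 3.3·8 = 28.4; e = 26.9 − 28.4 = -1.5
x=10: ŷ = 2 + 3.3·10 = 35; e = 37.5 − 35 = 2.5
x=12: ŷ = 2 + 3.3·12 = 41.6; e = 41.1 − 41.6 = -0.5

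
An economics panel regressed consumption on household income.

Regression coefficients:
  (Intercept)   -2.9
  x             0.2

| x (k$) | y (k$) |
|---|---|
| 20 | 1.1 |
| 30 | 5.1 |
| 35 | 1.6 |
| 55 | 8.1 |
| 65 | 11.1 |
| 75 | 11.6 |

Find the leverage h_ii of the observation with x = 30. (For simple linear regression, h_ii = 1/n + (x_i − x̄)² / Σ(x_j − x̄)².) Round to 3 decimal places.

x̄ = (20 + 30 + 35 + 55 + 65 + 75)/6 = 46.6667
Σ(x − x̄)² = 711.111 + 277.778 + 136.111 + 69.4444 + 336.111 + 802.778 = 2333.33
h = 1/6 + (-16.6667)²/2333.33 = 0.166667 + 0.119048 = 0.286

h = 0.286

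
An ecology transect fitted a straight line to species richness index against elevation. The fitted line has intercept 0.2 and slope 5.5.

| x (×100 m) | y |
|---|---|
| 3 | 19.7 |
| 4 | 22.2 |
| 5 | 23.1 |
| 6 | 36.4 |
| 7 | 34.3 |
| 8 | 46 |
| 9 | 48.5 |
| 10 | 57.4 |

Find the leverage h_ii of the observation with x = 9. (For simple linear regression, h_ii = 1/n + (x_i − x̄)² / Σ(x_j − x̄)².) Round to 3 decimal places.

h = 0.274

x̄ = (3 + 4 + 5 + 6 + 7 + 8 + 9 + 10)/8 = 6.5
Σ(x − x̄)² = 12.25 + 6.25 + 2.25 + 0.25 + 0.25 + 2.25 + 6.25 + 12.25 = 42
h = 1/8 + (2.5)²/42 = 0.125 + 0.14881 = 0.274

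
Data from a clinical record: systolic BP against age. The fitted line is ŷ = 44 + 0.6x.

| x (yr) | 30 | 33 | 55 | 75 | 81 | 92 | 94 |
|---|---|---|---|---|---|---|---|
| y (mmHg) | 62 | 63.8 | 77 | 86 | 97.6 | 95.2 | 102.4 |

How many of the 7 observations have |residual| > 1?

x=30: ŷ = 44 + 0.6·30 = 62; e = 62 − 62 = 0
x=33: ŷ = 44 + 0.6·33 = 63.8; e = 63.8 − 63.8 = 0
x=55: ŷ = 44 + 0.6·55 = 77; e = 77 − 77 = 0
x=75: ŷ = 44 + 0.6·75 = 89; e = 86 − 89 = -3
x=81: ŷ = 44 + 0.6·81 = 92.6; e = 97.6 − 92.6 = 5
x=92: ŷ = 44 + 0.6·92 = 99.2; e = 95.2 − 99.2 = -4
x=94: ŷ = 44 + 0.6·94 = 100.4; e = 102.4 − 100.4 = 2
|e| > 1: x=75 (|e|=3), x=81 (|e|=5), x=92 (|e|=4), x=94 (|e|=2) → 4

4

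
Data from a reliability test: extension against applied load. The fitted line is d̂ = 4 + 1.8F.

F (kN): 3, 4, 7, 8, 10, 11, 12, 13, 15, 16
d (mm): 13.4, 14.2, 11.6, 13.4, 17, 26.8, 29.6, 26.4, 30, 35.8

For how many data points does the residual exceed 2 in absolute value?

8

F=3: d̂ = 4 + 1.8·3 = 9.4; e = 13.4 − 9.4 = 4
F=4: d̂ = 4 + 1.8·4 = 11.2; e = 14.2 − 11.2 = 3
F=7: d̂ = 4 + 1.8·7 = 16.6; e = 11.6 − 16.6 = -5
F=8: d̂ = 4 + 1.8·8 = 18.4; e = 13.4 − 18.4 = -5
F=10: d̂ = 4 + 1.8·10 = 22; e = 17 − 22 = -5
F=11: d̂ = 4 + 1.8·11 = 23.8; e = 26.8 − 23.8 = 3
F=12: d̂ = 4 + 1.8·12 = 25.6; e = 29.6 − 25.6 = 4
F=13: d̂ = 4 + 1.8·13 = 27.4; e = 26.4 − 27.4 = -1
F=15: d̂ = 4 + 1.8·15 = 31; e = 30 − 31 = -1
F=16: d̂ = 4 + 1.8·16 = 32.8; e = 35.8 − 32.8 = 3
|e| > 2: F=3 (|e|=4), F=4 (|e|=3), F=7 (|e|=5), F=8 (|e|=5), F=10 (|e|=5), F=11 (|e|=3), F=12 (|e|=4), F=16 (|e|=3) → 8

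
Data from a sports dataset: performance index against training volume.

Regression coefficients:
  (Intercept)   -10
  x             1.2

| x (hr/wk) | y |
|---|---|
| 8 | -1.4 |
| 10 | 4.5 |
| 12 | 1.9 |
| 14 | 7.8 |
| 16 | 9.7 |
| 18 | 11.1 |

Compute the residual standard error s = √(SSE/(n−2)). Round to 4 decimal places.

x=8: ŷ = -10 + 1.2·8 = -0.4; r = -1.4 − (-0.4) = -1
x=10: ŷ = -10 + 1.2·10 = 2; r = 4.5 − 2 = 2.5
x=12: ŷ = -10 + 1.2·12 = 4.4; r = 1.9 − 4.4 = -2.5
x=14: ŷ = -10 + 1.2·14 = 6.8; r = 7.8 − 6.8 = 1
x=16: ŷ = -10 + 1.2·16 = 9.2; r = 9.7 − 9.2 = 0.5
x=18: ŷ = -10 + 1.2·18 = 11.6; r = 11.1 − 11.6 = -0.5
SSE = 1 + 6.25 + 6.25 + 1 + 0.25 + 0.25 = 15
s = √(15/4) = √3.75 ≈ 1.9365

s = 1.9365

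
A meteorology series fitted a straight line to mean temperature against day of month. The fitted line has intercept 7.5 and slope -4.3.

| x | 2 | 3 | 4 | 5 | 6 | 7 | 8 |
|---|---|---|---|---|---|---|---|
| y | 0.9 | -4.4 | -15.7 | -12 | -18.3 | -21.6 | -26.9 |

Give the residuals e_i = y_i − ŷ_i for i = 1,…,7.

x=2: ŷ = 7.5 − 4.3·2 = -1.1; e = 0.9 − (-1.1) = 2
x=3: ŷ = 7.5 − 4.3·3 = -5.4; e = -4.4 − (-5.4) = 1
x=4: ŷ = 7.5 − 4.3·4 = -9.7; e = -15.7 − (-9.7) = -6
x=5: ŷ = 7.5 − 4.3·5 = -14; e = -12 − (-14) = 2
x=6: ŷ = 7.5 − 4.3·6 = -18.3; e = -18.3 − (-18.3) = 0
x=7: ŷ = 7.5 − 4.3·7 = -22.6; e = -21.6 − (-22.6) = 1
x=8: ŷ = 7.5 − 4.3·8 = -26.9; e = -26.9 − (-26.9) = 0

2, 1, -6, 2, 0, 1, 0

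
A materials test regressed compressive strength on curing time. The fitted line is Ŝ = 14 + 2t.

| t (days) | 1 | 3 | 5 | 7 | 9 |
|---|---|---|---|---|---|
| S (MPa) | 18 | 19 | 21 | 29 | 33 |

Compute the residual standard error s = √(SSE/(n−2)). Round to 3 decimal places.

t=1: Ŝ = 14 + 2·1 = 16; e = 18 − 16 = 2
t=3: Ŝ = 14 + 2·3 = 20; e = 19 − 20 = -1
t=5: Ŝ = 14 + 2·5 = 24; e = 21 − 24 = -3
t=7: Ŝ = 14 + 2·7 = 28; e = 29 − 28 = 1
t=9: Ŝ = 14 + 2·9 = 32; e = 33 − 32 = 1
SSE = 4 + 1 + 9 + 1 + 1 = 16
s = √(16/3) = √5.33333 ≈ 2.309

s = 2.309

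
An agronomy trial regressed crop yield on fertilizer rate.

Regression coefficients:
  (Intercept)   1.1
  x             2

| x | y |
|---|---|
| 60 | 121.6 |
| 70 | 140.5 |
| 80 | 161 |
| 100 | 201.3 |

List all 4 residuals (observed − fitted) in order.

x=60: ŷ = 1.1 + 2·60 = 121.1; e = 121.6 − 121.1 = 0.5
x=70: ŷ = 1.1 + 2·70 = 141.1; e = 140.5 − 141.1 = -0.6
x=80: ŷ = 1.1 + 2·80 = 161.1; e = 161 − 161.1 = -0.1
x=100: ŷ = 1.1 + 2·100 = 201.1; e = 201.3 − 201.1 = 0.2

0.5, -0.6, -0.1, 0.2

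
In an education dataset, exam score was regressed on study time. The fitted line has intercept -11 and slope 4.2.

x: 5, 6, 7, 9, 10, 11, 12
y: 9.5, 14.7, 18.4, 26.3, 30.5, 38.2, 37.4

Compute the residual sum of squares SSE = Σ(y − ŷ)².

x=5: ŷ = -11 + 4.2·5 = 10; r = 9.5 − 10 = -0.5
x=6: ŷ = -11 + 4.2·6 = 14.2; r = 14.7 − 14.2 = 0.5
x=7: ŷ = -11 + 4.2·7 = 18.4; r = 18.4 − 18.4 = 0
x=9: ŷ = -11 + 4.2·9 = 26.8; r = 26.3 − 26.8 = -0.5
x=10: ŷ = -11 + 4.2·10 = 31; r = 30.5 − 31 = -0.5
x=11: ŷ = -11 + 4.2·11 = 35.2; r = 38.2 − 35.2 = 3
x=12: ŷ = -11 + 4.2·12 = 39.4; r = 37.4 − 39.4 = -2
SSE = 0.25 + 0.25 + 0 + 0.25 + 0.25 + 9 + 4 = 14

SSE = 14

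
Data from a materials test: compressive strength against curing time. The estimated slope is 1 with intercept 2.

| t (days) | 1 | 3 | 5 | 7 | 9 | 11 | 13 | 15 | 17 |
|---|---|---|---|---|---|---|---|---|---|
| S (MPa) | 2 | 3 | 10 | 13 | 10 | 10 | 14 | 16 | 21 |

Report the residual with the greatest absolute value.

t=1: ŷ = 2 + 1 = 3; e = 2 − 3 = -1
t=3: ŷ = 2 + 3 = 5; e = 3 − 5 = -2
t=5: ŷ = 2 + 5 = 7; e = 10 − 7 = 3
t=7: ŷ = 2 + 7 = 9; e = 13 − 9 = 4
t=9: ŷ = 2 + 9 = 11; e = 10 − 11 = -1
t=11: ŷ = 2 + 11 = 13; e = 10 − 13 = -3
t=13: ŷ = 2 + 13 = 15; e = 14 − 15 = -1
t=15: ŷ = 2 + 15 = 17; e = 16 − 17 = -1
t=17: ŷ = 2 + 17 = 19; e = 21 − 19 = 2
Largest |e| is 4 at t = 7, residual 4.

e = 4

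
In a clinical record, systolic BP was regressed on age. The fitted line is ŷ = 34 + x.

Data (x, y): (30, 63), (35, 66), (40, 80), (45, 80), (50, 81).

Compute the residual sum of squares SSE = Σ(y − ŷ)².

SSE = 56

x=30: ŷ = 34 + 30 = 64; r = 63 − 64 = -1
x=35: ŷ = 34 + 35 = 69; r = 66 − 69 = -3
x=40: ŷ = 34 + 40 = 74; r = 80 − 74 = 6
x=45: ŷ = 34 + 45 = 79; r = 80 − 79 = 1
x=50: ŷ = 34 + 50 = 84; r = 81 − 84 = -3
SSE = 1 + 9 + 36 + 1 + 9 = 56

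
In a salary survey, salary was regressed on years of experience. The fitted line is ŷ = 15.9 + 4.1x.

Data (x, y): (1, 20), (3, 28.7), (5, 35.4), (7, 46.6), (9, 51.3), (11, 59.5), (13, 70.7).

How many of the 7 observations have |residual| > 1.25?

4

x=1: ŷ = 15.9 + 4.1·1 = 20; r = 20 − 20 = 0
x=3: ŷ = 15.9 + 4.1·3 = 28.2; r = 28.7 − 28.2 = 0.5
x=5: ŷ = 15.9 + 4.1·5 = 36.4; r = 35.4 − 36.4 = -1
x=7: ŷ = 15.9 + 4.1·7 = 44.6; r = 46.6 − 44.6 = 2
x=9: ŷ = 15.9 + 4.1·9 = 52.8; r = 51.3 − 52.8 = -1.5
x=11: ŷ = 15.9 + 4.1·11 = 61; r = 59.5 − 61 = -1.5
x=13: ŷ = 15.9 + 4.1·13 = 69.2; r = 70.7 − 69.2 = 1.5
|r| > 1.25: x=7 (|r|=2), x=9 (|r|=1.5), x=11 (|r|=1.5), x=13 (|r|=1.5) → 4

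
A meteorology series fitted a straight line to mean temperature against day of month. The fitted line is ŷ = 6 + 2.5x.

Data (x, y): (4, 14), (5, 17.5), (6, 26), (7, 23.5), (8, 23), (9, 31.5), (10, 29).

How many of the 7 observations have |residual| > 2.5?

x=4: ŷ = 6 + 2.5·4 = 16; e = 14 − 16 = -2
x=5: ŷ = 6 + 2.5·5 = 18.5; e = 17.5 − 18.5 = -1
x=6: ŷ = 6 + 2.5·6 = 21; e = 26 − 21 = 5
x=7: ŷ = 6 + 2.5·7 = 23.5; e = 23.5 − 23.5 = 0
x=8: ŷ = 6 + 2.5·8 = 26; e = 23 − 26 = -3
x=9: ŷ = 6 + 2.5·9 = 28.5; e = 31.5 − 28.5 = 3
x=10: ŷ = 6 + 2.5·10 = 31; e = 29 − 31 = -2
|e| > 2.5: x=6 (|e|=5), x=8 (|e|=3), x=9 (|e|=3) → 3

3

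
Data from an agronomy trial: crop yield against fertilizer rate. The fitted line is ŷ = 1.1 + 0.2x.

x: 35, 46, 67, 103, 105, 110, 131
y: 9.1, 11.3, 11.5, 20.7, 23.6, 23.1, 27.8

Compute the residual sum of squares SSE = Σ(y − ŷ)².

SSE = 14.5

x=35: ŷ = 1.1 + 0.2·35 = 8.1; e = 9.1 − 8.1 = 1
x=46: ŷ = 1.1 + 0.2·46 = 10.3; e = 11.3 − 10.3 = 1
x=67: ŷ = 1.1 + 0.2·67 = 14.5; e = 11.5 − 14.5 = -3
x=103: ŷ = 1.1 + 0.2·103 = 21.7; e = 20.7 − 21.7 = -1
x=105: ŷ = 1.1 + 0.2·105 = 22.1; e = 23.6 − 22.1 = 1.5
x=110: ŷ = 1.1 + 0.2·110 = 23.1; e = 23.1 − 23.1 = 0
x=131: ŷ = 1.1 + 0.2·131 = 27.3; e = 27.8 − 27.3 = 0.5
SSE = 1 + 1 + 9 + 1 + 2.25 + 0 + 0.25 = 14.5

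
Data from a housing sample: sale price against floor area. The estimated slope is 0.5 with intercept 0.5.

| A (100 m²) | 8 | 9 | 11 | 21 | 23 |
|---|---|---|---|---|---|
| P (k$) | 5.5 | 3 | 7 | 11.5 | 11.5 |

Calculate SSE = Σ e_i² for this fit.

SSE = 6.5

A=8: ŷ = 0.5 + 0.5·8 = 4.5; e = 5.5 − 4.5 = 1
A=9: ŷ = 0.5 + 0.5·9 = 5; e = 3 − 5 = -2
A=11: ŷ = 0.5 + 0.5·11 = 6; e = 7 − 6 = 1
A=21: ŷ = 0.5 + 0.5·21 = 11; e = 11.5 − 11 = 0.5
A=23: ŷ = 0.5 + 0.5·23 = 12; e = 11.5 − 12 = -0.5
SSE = 1 + 4 + 1 + 0.25 + 0.25 = 6.5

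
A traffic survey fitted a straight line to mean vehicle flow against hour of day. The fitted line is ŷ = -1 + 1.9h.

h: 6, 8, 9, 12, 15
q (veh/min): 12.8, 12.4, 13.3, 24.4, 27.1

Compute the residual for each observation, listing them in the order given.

2.4, -1.8, -2.8, 2.6, -0.4

h=6: ŷ = -1 + 1.9·6 = 10.4; r = 12.8 − 10.4 = 2.4
h=8: ŷ = -1 + 1.9·8 = 14.2; r = 12.4 − 14.2 = -1.8
h=9: ŷ = -1 + 1.9·9 = 16.1; r = 13.3 − 16.1 = -2.8
h=12: ŷ = -1 + 1.9·12 = 21.8; r = 24.4 − 21.8 = 2.6
h=15: ŷ = -1 + 1.9·15 = 27.5; r = 27.1 − 27.5 = -0.4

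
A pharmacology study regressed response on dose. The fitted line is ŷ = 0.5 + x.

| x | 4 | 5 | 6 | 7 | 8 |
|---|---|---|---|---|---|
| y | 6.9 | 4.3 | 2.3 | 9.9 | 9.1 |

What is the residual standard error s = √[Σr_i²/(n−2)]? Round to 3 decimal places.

s = 3.212

x=4: ŷ = 0.5 + 4 = 4.5; r = 6.9 − 4.5 = 2.4
x=5: ŷ = 0.5 + 5 = 5.5; r = 4.3 − 5.5 = -1.2
x=6: ŷ = 0.5 + 6 = 6.5; r = 2.3 − 6.5 = -4.2
x=7: ŷ = 0.5 + 7 = 7.5; r = 9.9 − 7.5 = 2.4
x=8: ŷ = 0.5 + 8 = 8.5; r = 9.1 − 8.5 = 0.6
SSE = 5.76 + 1.44 + 17.64 + 5.76 + 0.36 = 30.96
s = √(30.96/3) = √10.32 ≈ 3.212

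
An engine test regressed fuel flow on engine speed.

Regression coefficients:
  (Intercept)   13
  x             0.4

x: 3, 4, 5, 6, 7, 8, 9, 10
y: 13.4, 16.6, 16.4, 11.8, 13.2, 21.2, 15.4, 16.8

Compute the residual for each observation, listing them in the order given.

-0.8, 2, 1.4, -3.6, -2.6, 5, -1.2, -0.2

x=3: ŷ = 13 + 0.4·3 = 14.2; r = 13.4 − 14.2 = -0.8
x=4: ŷ = 13 + 0.4·4 = 14.6; r = 16.6 − 14.6 = 2
x=5: ŷ = 13 + 0.4·5 = 15; r = 16.4 − 15 = 1.4
x=6: ŷ = 13 + 0.4·6 = 15.4; r = 11.8 − 15.4 = -3.6
x=7: ŷ = 13 + 0.4·7 = 15.8; r = 13.2 − 15.8 = -2.6
x=8: ŷ = 13 + 0.4·8 = 16.2; r = 21.2 − 16.2 = 5
x=9: ŷ = 13 + 0.4·9 = 16.6; r = 15.4 − 16.6 = -1.2
x=10: ŷ = 13 + 0.4·10 = 17; r = 16.8 − 17 = -0.2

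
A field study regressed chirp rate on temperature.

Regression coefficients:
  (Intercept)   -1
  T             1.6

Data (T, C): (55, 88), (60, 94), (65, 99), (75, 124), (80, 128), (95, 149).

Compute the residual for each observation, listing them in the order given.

T=55: ŷ = -1 + 1.6·55 = 87; r = 88 − 87 = 1
T=60: ŷ = -1 + 1.6·60 = 95; r = 94 − 95 = -1
T=65: ŷ = -1 + 1.6·65 = 103; r = 99 − 103 = -4
T=75: ŷ = -1 + 1.6·75 = 119; r = 124 − 119 = 5
T=80: ŷ = -1 + 1.6·80 = 127; r = 128 − 127 = 1
T=95: ŷ = -1 + 1.6·95 = 151; r = 149 − 151 = -2

1, -1, -4, 5, 1, -2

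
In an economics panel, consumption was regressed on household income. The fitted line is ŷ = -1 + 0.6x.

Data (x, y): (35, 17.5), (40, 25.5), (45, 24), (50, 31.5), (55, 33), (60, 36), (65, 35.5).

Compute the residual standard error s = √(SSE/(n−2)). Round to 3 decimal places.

s = 2.490

x=35: ŷ = -1 + 0.6·35 = 20; e = 17.5 − 20 = -2.5
x=40: ŷ = -1 + 0.6·40 = 23; e = 25.5 − 23 = 2.5
x=45: ŷ = -1 + 0.6·45 = 26; e = 24 − 26 = -2
x=50: ŷ = -1 + 0.6·50 = 29; e = 31.5 − 29 = 2.5
x=55: ŷ = -1 + 0.6·55 = 32; e = 33 − 32 = 1
x=60: ŷ = -1 + 0.6·60 = 35; e = 36 − 35 = 1
x=65: ŷ = -1 + 0.6·65 = 38; e = 35.5 − 38 = -2.5
SSE = 6.25 + 6.25 + 4 + 6.25 + 1 + 1 + 6.25 = 31
s = √(31/5) = √6.2 ≈ 2.490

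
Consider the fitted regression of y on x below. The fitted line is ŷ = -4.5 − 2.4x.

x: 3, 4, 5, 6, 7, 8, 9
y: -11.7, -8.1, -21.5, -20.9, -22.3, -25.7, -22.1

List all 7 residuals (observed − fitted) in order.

0, 6, -5, -2, -1, -2, 4

x=3: ŷ = -4.5 − 2.4·3 = -11.7; r = -11.7 − (-11.7) = 0
x=4: ŷ = -4.5 − 2.4·4 = -14.1; r = -8.1 − (-14.1) = 6
x=5: ŷ = -4.5 − 2.4·5 = -16.5; r = -21.5 − (-16.5) = -5
x=6: ŷ = -4.5 − 2.4·6 = -18.9; r = -20.9 − (-18.9) = -2
x=7: ŷ = -4.5 − 2.4·7 = -21.3; r = -22.3 − (-21.3) = -1
x=8: ŷ = -4.5 − 2.4·8 = -23.7; r = -25.7 − (-23.7) = -2
x=9: ŷ = -4.5 − 2.4·9 = -26.1; r = -22.1 − (-26.1) = 4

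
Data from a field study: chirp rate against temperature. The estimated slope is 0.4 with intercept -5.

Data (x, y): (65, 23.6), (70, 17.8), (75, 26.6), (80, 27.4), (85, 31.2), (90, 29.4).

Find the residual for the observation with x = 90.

e = -1.6

ŷ = -5 + 0.4·90 = 31
e = 29.4 − 31 = -1.6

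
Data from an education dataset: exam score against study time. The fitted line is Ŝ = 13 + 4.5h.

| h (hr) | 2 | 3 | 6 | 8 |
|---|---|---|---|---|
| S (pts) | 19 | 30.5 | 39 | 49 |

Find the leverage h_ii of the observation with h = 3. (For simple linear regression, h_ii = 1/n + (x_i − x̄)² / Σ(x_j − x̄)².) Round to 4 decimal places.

h = 0.3846

h̄ = (2 + 3 + 6 + 8)/4 = 4.75
Σ(h − h̄)² = 7.5625 + 3.0625 + 1.5625 + 10.5625 = 22.75
h = 1/4 + (-1.75)²/22.75 = 0.25 + 0.134615 = 0.3846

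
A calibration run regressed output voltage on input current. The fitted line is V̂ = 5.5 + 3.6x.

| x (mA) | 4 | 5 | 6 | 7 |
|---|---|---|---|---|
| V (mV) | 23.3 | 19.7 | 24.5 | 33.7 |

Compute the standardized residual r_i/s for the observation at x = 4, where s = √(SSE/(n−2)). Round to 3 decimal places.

0.744

x=4: V̂ = 5.5 + 3.6·4 = 19.9; r = 23.3 − 19.9 = 3.4
x=5: V̂ = 5.5 + 3.6·5 = 23.5; r = 19.7 − 23.5 = -3.8
x=6: V̂ = 5.5 + 3.6·6 = 27.1; r = 24.5 − 27.1 = -2.6
x=7: V̂ = 5.5 + 3.6·7 = 30.7; r = 33.7 − 30.7 = 3
SSE = 11.56 + 14.44 + 6.76 + 9 = 41.76
s = √(41.76/2) = 4.56946
r/s = 3.4 / 4.56946 = 0.744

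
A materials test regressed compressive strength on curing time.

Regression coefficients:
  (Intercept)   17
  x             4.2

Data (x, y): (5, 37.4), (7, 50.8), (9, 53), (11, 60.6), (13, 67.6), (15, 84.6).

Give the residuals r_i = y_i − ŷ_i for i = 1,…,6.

-0.6, 4.4, -1.8, -2.6, -4, 4.6

x=5: ŷ = 17 + 4.2·5 = 38; r = 37.4 − 38 = -0.6
x=7: ŷ = 17 + 4.2·7 = 46.4; r = 50.8 − 46.4 = 4.4
x=9: ŷ = 17 + 4.2·9 = 54.8; r = 53 − 54.8 = -1.8
x=11: ŷ = 17 + 4.2·11 = 63.2; r = 60.6 − 63.2 = -2.6
x=13: ŷ = 17 + 4.2·13 = 71.6; r = 67.6 − 71.6 = -4
x=15: ŷ = 17 + 4.2·15 = 80; r = 84.6 − 80 = 4.6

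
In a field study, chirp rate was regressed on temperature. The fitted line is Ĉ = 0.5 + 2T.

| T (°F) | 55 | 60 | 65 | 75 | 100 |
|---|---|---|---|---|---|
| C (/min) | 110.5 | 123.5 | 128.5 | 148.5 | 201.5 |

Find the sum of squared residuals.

SSE = 18

T=55: Ĉ = 0.5 + 2·55 = 110.5; e = 110.5 − 110.5 = 0
T=60: Ĉ = 0.5 + 2·60 = 120.5; e = 123.5 − 120.5 = 3
T=65: Ĉ = 0.5 + 2·65 = 130.5; e = 128.5 − 130.5 = -2
T=75: Ĉ = 0.5 + 2·75 = 150.5; e = 148.5 − 150.5 = -2
T=100: Ĉ = 0.5 + 2·100 = 200.5; e = 201.5 − 200.5 = 1
SSE = 0 + 9 + 4 + 4 + 1 = 18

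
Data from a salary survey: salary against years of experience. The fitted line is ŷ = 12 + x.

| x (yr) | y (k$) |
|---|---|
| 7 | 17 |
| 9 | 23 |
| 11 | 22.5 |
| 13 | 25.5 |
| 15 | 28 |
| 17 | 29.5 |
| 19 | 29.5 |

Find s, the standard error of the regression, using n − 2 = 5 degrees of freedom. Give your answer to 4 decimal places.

s = 1.5492

x=7: ŷ = 12 + 7 = 19; e = 17 − 19 = -2
x=9: ŷ = 12 + 9 = 21; e = 23 − 21 = 2
x=11: ŷ = 12 + 11 = 23; e = 22.5 − 23 = -0.5
x=13: ŷ = 12 + 13 = 25; e = 25.5 − 25 = 0.5
x=15: ŷ = 12 + 15 = 27; e = 28 − 27 = 1
x=17: ŷ = 12 + 17 = 29; e = 29.5 − 29 = 0.5
x=19: ŷ = 12 + 19 = 31; e = 29.5 − 31 = -1.5
SSE = 4 + 4 + 0.25 + 0.25 + 1 + 0.25 + 2.25 = 12
s = √(12/5) = √2.4 ≈ 1.5492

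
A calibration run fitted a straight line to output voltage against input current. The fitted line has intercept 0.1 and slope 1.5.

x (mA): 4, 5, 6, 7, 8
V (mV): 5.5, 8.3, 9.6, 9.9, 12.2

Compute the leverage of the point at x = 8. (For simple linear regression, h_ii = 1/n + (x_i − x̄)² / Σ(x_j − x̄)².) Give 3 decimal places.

x̄ = (4 + 5 + 6 + 7 + 8)/5 = 6
Σ(x − x̄)² = 4 + 1 + 0 + 1 + 4 = 10
h = 1/5 + (2)²/10 = 0.2 + 0.4 = 0.600

h = 0.600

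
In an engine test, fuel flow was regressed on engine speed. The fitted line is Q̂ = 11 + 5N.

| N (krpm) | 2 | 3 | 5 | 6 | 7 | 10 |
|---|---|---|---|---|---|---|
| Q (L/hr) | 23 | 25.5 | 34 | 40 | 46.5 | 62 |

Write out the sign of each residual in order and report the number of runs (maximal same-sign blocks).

3 runs

N=2: Q̂ = 11 + 5·2 = 21; r = 23 − 21 = 2
N=3: Q̂ = 11 + 5·3 = 26; r = 25.5 − 26 = -0.5
N=5: Q̂ = 11 + 5·5 = 36; r = 34 − 36 = -2
N=6: Q̂ = 11 + 5·6 = 41; r = 40 − 41 = -1
N=7: Q̂ = 11 + 5·7 = 46; r = 46.5 − 46 = 0.5
N=10: Q̂ = 11 + 5·10 = 61; r = 62 − 61 = 1
Signs: + − − − + +
Runs: +×1, −×3, +×2 → 3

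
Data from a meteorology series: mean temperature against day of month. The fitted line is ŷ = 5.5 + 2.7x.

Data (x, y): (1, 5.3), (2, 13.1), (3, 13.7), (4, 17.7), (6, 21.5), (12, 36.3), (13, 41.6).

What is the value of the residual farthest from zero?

e = -2.9

x=1: ŷ = 5.5 + 2.7·1 = 8.2; e = 5.3 − 8.2 = -2.9
x=2: ŷ = 5.5 + 2.7·2 = 10.9; e = 13.1 − 10.9 = 2.2
x=3: ŷ = 5.5 + 2.7·3 = 13.6; e = 13.7 − 13.6 = 0.1
x=4: ŷ = 5.5 + 2.7·4 = 16.3; e = 17.7 − 16.3 = 1.4
x=6: ŷ = 5.5 + 2.7·6 = 21.7; e = 21.5 − 21.7 = -0.2
x=12: ŷ = 5.5 + 2.7·12 = 37.9; e = 36.3 − 37.9 = -1.6
x=13: ŷ = 5.5 + 2.7·13 = 40.6; e = 41.6 − 40.6 = 1
Largest |e| is 2.9 at x = 1, residual -2.9.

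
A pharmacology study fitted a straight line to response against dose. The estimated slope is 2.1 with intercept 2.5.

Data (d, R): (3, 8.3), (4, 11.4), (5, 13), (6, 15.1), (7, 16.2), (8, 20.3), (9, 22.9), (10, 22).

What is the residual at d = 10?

e = -1.5

R̂ = 2.5 + 2.1·10 = 23.5
e = 22 − 23.5 = -1.5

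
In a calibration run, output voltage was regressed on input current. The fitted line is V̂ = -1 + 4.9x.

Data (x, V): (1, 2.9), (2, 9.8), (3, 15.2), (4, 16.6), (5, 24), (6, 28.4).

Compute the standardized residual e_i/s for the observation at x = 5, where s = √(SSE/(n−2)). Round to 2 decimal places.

0.34

x=1: V̂ = -1 + 4.9·1 = 3.9; e = 2.9 − 3.9 = -1
x=2: V̂ = -1 + 4.9·2 = 8.8; e = 9.8 − 8.8 = 1
x=3: V̂ = -1 + 4.9·3 = 13.7; e = 15.2 − 13.7 = 1.5
x=4: V̂ = -1 + 4.9·4 = 18.6; e = 16.6 − 18.6 = -2
x=5: V̂ = -1 + 4.9·5 = 23.5; e = 24 − 23.5 = 0.5
x=6: V̂ = -1 + 4.9·6 = 28.4; e = 28.4 − 28.4 = 0
SSE = 1 + 1 + 2.25 + 4 + 0.25 + 0 = 8.5
s = √(8.5/4) = 1.45774
e/s = 0.5 / 1.45774 = 0.34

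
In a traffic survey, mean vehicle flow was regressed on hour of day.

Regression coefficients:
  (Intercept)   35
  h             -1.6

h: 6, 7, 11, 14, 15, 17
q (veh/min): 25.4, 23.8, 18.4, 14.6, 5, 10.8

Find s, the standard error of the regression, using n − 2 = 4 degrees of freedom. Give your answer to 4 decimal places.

s = 3.5355

h=6: q̂ = 35 − 1.6·6 = 25.4; e = 25.4 − 25.4 = 0
h=7: q̂ = 35 − 1.6·7 = 23.8; e = 23.8 − 23.8 = 0
h=11: q̂ = 35 − 1.6·11 = 17.4; e = 18.4 − 17.4 = 1
h=14: q̂ = 35 − 1.6·14 = 12.6; e = 14.6 − 12.6 = 2
h=15: q̂ = 35 − 1.6·15 = 11; e = 5 − 11 = -6
h=17: q̂ = 35 − 1.6·17 = 7.8; e = 10.8 − 7.8 = 3
SSE = 0 + 0 + 1 + 4 + 36 + 9 = 50
s = √(50/4) = √12.5 ≈ 3.5355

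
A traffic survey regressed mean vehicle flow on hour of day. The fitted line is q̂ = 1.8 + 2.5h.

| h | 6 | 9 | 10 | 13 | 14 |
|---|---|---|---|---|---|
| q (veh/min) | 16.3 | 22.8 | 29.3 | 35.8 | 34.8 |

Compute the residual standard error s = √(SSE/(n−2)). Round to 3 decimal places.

h=6: q̂ = 1.8 + 2.5·6 = 16.8; r = 16.3 − 16.8 = -0.5
h=9: q̂ = 1.8 + 2.5·9 = 24.3; r = 22.8 − 24.3 = -1.5
h=10: q̂ = 1.8 + 2.5·10 = 26.8; r = 29.3 − 26.8 = 2.5
h=13: q̂ = 1.8 + 2.5·13 = 34.3; r = 35.8 − 34.3 = 1.5
h=14: q̂ = 1.8 + 2.5·14 = 36.8; r = 34.8 − 36.8 = -2
SSE = 0.25 + 2.25 + 6.25 + 2.25 + 4 = 15
s = √(15/3) = √5 ≈ 2.236

s = 2.236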